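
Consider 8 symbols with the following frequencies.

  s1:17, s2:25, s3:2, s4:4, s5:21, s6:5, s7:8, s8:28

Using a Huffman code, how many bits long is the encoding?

Greedily combine the two least-frequent nodes:
combine s3(2), s4(4) → 6
combine s6(5), 6 → 11
combine s7(8), 11 → 19
combine s1(17), 19 → 36
combine s5(21), s2(25) → 46
combine s8(28), 36 → 64
combine 46, 64 → 110
Each symbol's bit-cost is frequency × depth; summing gives 292 bits (equivalently 6 + 11 + 19 + 36 + 46 + 64 + 110).

292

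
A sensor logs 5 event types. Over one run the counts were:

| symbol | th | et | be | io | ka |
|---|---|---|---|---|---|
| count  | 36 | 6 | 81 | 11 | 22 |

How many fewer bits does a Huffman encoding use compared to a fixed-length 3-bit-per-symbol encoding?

181

Fixed-length: 3 bits × 156 symbols = 468 bits.
Huffman merges:
merge et(6) and io(11): 17
merge 17 and ka(22): 39
merge th(36) and 39: 75
merge 75 and be(81): 156
Huffman total = 17 + 39 + 75 + 156 = 287 bits.
Saving = 468 − 287 = 181 bits.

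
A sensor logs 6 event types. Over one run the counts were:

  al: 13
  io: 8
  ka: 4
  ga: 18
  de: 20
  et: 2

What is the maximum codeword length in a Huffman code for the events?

4

Merge the two lowest-weight nodes at each step:
combine et(2), ka(4) → 6
combine 6, io(8) → 14
combine al(13), 14 → 27
combine ga(18), de(20) → 38
combine 27, 38 → 65
The first pair merged (et, ka) ends up deepest, at depth 4.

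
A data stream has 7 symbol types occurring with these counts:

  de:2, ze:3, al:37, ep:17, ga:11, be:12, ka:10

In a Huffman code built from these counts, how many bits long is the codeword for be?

3

Build the tree from the bottom:
de(2) + ze(3) → 5
5 + ka(10) → 15
ga(11) + be(12) → 23
15 + ep(17) → 32
23 + 32 → 55
al(37) + 55 → 92
The subtree containing be is merged 3 times, so code length = 3.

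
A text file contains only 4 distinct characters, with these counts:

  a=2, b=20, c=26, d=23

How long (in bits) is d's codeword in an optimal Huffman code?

Huffman merges, smallest pair first:
merge a(2) and b(20): 22
merge 22 and d(23): 45
merge c(26) and 45: 71
d sits 2 levels below the root, so its codeword is 2 bits.

2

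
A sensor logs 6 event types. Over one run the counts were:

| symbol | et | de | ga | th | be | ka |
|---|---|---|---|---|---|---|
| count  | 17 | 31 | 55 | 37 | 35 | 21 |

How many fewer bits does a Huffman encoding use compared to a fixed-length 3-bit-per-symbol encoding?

92

Fixed-length: 3 bits × 196 symbols = 588 bits.
Huffman merges:
et(17) + ka(21) → 38
de(31) + be(35) → 66
th(37) + 38 → 75
ga(55) + 66 → 121
75 + 121 → 196
Huffman total = 38 + 66 + 75 + 121 + 196 = 496 bits.
Saving = 588 − 496 = 92 bits.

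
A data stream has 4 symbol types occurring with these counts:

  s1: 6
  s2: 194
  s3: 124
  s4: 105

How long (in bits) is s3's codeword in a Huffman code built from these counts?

2

Huffman merges, smallest pair first:
s1(6) + s4(105) → 111
111 + s3(124) → 235
s2(194) + 235 → 429
The subtree containing s3 is merged 2 times, so code length = 2.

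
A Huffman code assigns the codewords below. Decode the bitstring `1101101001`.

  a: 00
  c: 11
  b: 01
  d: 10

Read left to right; each codeword is recognised as soon as it completes (prefix code):
  11→c | 01→b | 10→d | 10→d | 01→b
Decoded message: cbddb

cbddb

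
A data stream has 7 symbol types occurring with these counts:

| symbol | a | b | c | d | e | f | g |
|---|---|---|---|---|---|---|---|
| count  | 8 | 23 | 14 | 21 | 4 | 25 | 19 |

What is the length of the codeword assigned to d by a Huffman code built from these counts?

Huffman merges, smallest pair first:
merge e(4) and a(8): 12
merge 12 and c(14): 26
merge g(19) and d(21): 40
merge b(23) and f(25): 48
merge 26 and 40: 66
merge 48 and 66: 114
The subtree containing d is merged 3 times, so code length = 3.

3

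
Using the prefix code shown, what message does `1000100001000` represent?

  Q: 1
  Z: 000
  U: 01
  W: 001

QZQZUZ

Read left to right; each codeword is recognised as soon as it completes (prefix code):
  1→Q | 000→Z | 1→Q | 000→Z | 01→U | 000→Z
Decoded message: QZQZUZ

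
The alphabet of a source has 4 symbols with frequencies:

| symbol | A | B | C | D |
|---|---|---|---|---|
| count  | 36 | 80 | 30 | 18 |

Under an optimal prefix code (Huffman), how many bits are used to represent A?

2

Build the tree from the bottom:
D(18) + C(30) → 48
A(36) + 48 → 84
B(80) + 84 → 164
The subtree containing A is merged 2 times, so code length = 2.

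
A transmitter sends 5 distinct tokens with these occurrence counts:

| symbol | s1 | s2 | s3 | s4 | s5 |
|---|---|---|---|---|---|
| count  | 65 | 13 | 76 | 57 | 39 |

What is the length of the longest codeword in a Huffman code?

3

Merge the two lowest-weight nodes at each step:
s2(13) + s5(39) → 52
52 + s4(57) → 109
s1(65) + s3(76) → 141
109 + 141 → 250
The first pair merged (s2, s5) ends up deepest, at depth 3.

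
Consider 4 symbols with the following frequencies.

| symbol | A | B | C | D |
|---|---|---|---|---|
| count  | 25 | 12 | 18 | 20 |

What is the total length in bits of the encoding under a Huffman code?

Build the Huffman tree bottom-up:
B(12) + C(18) → 30
D(20) + A(25) → 45
30 + 45 → 75
The encoded length is the sum of every internal node's weight: 30 + 45 + 75 = 150 bits.

150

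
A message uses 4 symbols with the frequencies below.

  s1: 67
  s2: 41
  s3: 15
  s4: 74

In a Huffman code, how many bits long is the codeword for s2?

3

Repeatedly merge the two smallest:
s3(15) + s2(41) → 56
56 + s1(67) → 123
s4(74) + 123 → 197
The subtree containing s2 is merged 3 times, so code length = 3.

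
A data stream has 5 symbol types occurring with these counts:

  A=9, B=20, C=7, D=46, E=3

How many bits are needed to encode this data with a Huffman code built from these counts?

Greedily combine the two least-frequent nodes:
E(3) + C(7) → 10
A(9) + 10 → 19
19 + B(20) → 39
39 + D(46) → 85
The encoded length is the sum of every internal node's weight: 10 + 19 + 39 + 85 = 153 bits.

153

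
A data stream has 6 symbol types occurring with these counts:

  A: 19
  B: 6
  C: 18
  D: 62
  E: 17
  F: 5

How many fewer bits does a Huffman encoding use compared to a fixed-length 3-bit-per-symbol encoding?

113

Fixed-length: 3 bits × 127 symbols = 381 bits.
Huffman merges:
merge F(5) and B(6): 11
merge 11 and E(17): 28
merge C(18) and A(19): 37
merge 28 and 37: 65
merge D(62) and 65: 127
Huffman total = 11 + 28 + 37 + 65 + 127 = 268 bits.
Saving = 381 − 268 = 113 bits.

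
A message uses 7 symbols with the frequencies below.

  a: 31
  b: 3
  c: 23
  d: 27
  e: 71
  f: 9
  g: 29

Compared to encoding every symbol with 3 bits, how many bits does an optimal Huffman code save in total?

95

Fixed-length: 3 bits × 193 symbols = 579 bits.
Huffman merges:
combine b(3), f(9) → 12
combine 12, c(23) → 35
combine d(27), g(29) → 56
combine a(31), 35 → 66
combine 56, 66 → 122
combine e(71), 122 → 193
Huffman total = 12 + 35 + 56 + 66 + 122 + 193 = 484 bits.
Saving = 579 − 484 = 95 bits.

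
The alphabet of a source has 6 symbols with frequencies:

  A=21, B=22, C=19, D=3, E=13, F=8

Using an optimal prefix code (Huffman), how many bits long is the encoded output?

Merge the two smallest weights repeatedly:
merge D(3) and F(8): 11
merge 11 and E(13): 24
merge C(19) and A(21): 40
merge B(22) and 24: 46
merge 40 and 46: 86
The encoded length is the sum of every internal node's weight: 11 + 24 + 40 + 46 + 86 = 207 bits.

207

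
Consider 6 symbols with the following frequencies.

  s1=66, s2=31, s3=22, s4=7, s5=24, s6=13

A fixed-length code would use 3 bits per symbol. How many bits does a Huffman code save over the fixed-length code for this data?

112

Fixed-length: 3 bits × 163 symbols = 489 bits.
Huffman merges:
merge s4(7) and s6(13): 20
merge 20 and s3(22): 42
merge s5(24) and s2(31): 55
merge 42 and 55: 97
merge s1(66) and 97: 163
Huffman total = 20 + 42 + 55 + 97 + 163 = 377 bits.
Saving = 489 − 377 = 112 bits.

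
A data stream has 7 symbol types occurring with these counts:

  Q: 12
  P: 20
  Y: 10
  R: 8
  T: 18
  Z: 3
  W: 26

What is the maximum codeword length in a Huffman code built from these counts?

Merge the two lowest-weight nodes at each step:
Z(3) + R(8) → 11
Y(10) + 11 → 21
Q(12) + T(18) → 30
P(20) + 21 → 41
W(26) + 30 → 56
41 + 56 → 97
The rarest symbols sit at the bottom; the longest codeword is 4 bits.

4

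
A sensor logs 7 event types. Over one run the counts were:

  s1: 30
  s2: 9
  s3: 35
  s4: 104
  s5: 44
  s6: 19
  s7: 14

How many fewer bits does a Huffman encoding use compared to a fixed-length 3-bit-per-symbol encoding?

143

Fixed-length: 3 bits × 255 symbols = 765 bits.
Huffman merges:
merge s2(9) and s7(14): 23
merge s6(19) and 23: 42
merge s1(30) and s3(35): 65
merge 42 and s5(44): 86
merge 65 and 86: 151
merge s4(104) and 151: 255
Huffman total = 23 + 42 + 65 + 86 + 151 + 255 = 622 bits.
Saving = 765 − 622 = 143 bits.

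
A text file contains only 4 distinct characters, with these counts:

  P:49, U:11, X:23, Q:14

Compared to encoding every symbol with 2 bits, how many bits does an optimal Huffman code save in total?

24

Fixed-length: 2 bits × 97 symbols = 194 bits.
Huffman merges:
U(11) + Q(14) → 25
X(23) + 25 → 48
48 + P(49) → 97
Huffman total = 25 + 48 + 97 = 170 bits.
Saving = 194 − 170 = 24 bits.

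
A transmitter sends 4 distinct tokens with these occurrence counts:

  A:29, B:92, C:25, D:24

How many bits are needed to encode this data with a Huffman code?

297

Merge the two smallest weights repeatedly:
merge D(24) and C(25): 49
merge A(29) and 49: 78
merge 78 and B(92): 170
Each symbol's bit-cost is frequency × depth; summing gives 297 bits (equivalently 49 + 78 + 170).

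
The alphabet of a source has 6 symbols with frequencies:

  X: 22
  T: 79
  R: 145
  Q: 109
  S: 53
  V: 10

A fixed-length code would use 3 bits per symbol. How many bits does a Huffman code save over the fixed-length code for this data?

Fixed-length: 3 bits × 418 symbols = 1254 bits.
Huffman merges:
V(10) + X(22) → 32
32 + S(53) → 85
T(79) + 85 → 164
Q(109) + R(145) → 254
164 + 254 → 418
Huffman total = 32 + 85 + 164 + 254 + 418 = 953 bits.
Saving = 1254 − 953 = 301 bits.

301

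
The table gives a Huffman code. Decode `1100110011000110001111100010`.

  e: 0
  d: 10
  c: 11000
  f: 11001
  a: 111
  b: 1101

Read left to right; each codeword is recognised as soon as it completes (prefix code):
  11001→f | 10→d | 0→e | 11000→c | 11000→c | 111→a | 11000→c | 10→d
Decoded message: fdeccacd

fdeccacd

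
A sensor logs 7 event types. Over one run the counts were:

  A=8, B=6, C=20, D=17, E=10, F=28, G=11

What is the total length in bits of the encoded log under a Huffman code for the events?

266

Merge the two smallest weights repeatedly:
B(6) + A(8) → 14
E(10) + G(11) → 21
14 + D(17) → 31
C(20) + 21 → 41
F(28) + 31 → 59
41 + 59 → 100
Each symbol's bit-cost is frequency × depth; summing gives 266 bits (equivalently 14 + 21 + 31 + 41 + 59 + 100).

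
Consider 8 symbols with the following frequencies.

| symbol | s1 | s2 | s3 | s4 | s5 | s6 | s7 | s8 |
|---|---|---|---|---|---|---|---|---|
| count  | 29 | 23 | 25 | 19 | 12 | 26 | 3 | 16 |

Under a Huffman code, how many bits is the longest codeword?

Merge the two lowest-weight nodes at each step:
combine s7(3), s5(12) → 15
combine 15, s8(16) → 31
combine s4(19), s2(23) → 42
combine s3(25), s6(26) → 51
combine s1(29), 31 → 60
combine 42, 51 → 93
combine 60, 93 → 153
The rarest symbols sit at the bottom; the longest codeword is 4 bits.

4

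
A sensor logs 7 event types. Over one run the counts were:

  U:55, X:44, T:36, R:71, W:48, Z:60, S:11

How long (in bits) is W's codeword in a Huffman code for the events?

Huffman merges, smallest pair first:
combine S(11), T(36) → 47
combine X(44), 47 → 91
combine W(48), U(55) → 103
combine Z(60), R(71) → 131
combine 91, 103 → 194
combine 131, 194 → 325
W sits 3 levels below the root, so its codeword is 3 bits.

3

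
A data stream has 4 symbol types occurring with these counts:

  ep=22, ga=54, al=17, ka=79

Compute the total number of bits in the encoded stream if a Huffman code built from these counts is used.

304

Greedily combine the two least-frequent nodes:
merge al(17) and ep(22): 39
merge 39 and ga(54): 93
merge ka(79) and 93: 172
The encoded length is the sum of every internal node's weight: 39 + 93 + 172 = 304 bits.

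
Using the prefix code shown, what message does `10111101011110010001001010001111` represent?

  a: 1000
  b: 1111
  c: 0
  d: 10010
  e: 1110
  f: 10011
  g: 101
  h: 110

Read left to right; each codeword is recognised as soon as it completes (prefix code):
  101→g | 1110→e | 101→g | 1110→e | 0→c | 1000→a | 10010→d | 1000→a | 1111→b
Decoded message: gegecadab

gegecadab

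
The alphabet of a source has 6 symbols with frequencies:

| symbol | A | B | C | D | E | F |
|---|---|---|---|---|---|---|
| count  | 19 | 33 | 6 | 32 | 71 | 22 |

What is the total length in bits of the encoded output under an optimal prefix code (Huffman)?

432

Merge the two smallest weights repeatedly:
merge C(6) and A(19): 25
merge F(22) and 25: 47
merge D(32) and B(33): 65
merge 47 and 65: 112
merge E(71) and 112: 183
Each symbol's bit-cost is frequency × depth; summing gives 432 bits (equivalently 25 + 47 + 65 + 112 + 183).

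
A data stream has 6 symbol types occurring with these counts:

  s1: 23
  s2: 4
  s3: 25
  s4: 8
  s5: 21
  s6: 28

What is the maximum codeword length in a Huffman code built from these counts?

4

Merge the two lowest-weight nodes at each step:
combine s2(4), s4(8) → 12
combine 12, s5(21) → 33
combine s1(23), s3(25) → 48
combine s6(28), 33 → 61
combine 48, 61 → 109
The rarest symbols sit at the bottom; the longest codeword is 4 bits.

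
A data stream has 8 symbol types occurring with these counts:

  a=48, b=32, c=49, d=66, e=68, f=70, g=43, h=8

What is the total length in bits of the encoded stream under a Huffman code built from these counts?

Greedily combine the two least-frequent nodes:
merge h(8) and b(32): 40
merge 40 and g(43): 83
merge a(48) and c(49): 97
merge d(66) and e(68): 134
merge f(70) and 83: 153
merge 97 and 134: 231
merge 153 and 231: 384
Each symbol's bit-cost is frequency × depth; summing gives 1122 bits (equivalently 40 + 83 + 97 + 134 + 153 + 231 + 384).

1122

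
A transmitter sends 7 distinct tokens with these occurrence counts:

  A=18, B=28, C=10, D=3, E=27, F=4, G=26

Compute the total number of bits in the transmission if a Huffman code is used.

Greedily combine the two least-frequent nodes:
combine D(3), F(4) → 7
combine 7, C(10) → 17
combine 17, A(18) → 35
combine G(26), E(27) → 53
combine B(28), 35 → 63
combine 53, 63 → 116
Total encoded bits = sum of merged weights = 7 + 17 + 35 + 53 + 63 + 116 = 291.

291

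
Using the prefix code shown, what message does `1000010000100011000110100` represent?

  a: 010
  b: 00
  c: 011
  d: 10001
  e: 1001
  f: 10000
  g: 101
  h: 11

Read left to right; each codeword is recognised as soon as it completes (prefix code):
  10000→f | 10000→f | 10001→d | 10001→d | 101→g | 00→b
Decoded message: ffddgb

ffddgb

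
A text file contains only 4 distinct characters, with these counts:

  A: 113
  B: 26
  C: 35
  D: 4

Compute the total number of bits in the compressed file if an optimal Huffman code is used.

Build the Huffman tree bottom-up:
combine D(4), B(26) → 30
combine 30, C(35) → 65
combine 65, A(113) → 178
The encoded length is the sum of every internal node's weight: 30 + 65 + 178 = 273 bits.

273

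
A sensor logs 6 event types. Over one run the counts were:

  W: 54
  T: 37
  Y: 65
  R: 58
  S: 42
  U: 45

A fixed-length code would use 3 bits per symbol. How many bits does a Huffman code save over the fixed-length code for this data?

Fixed-length: 3 bits × 301 symbols = 903 bits.
Huffman merges:
combine T(37), S(42) → 79
combine U(45), W(54) → 99
combine R(58), Y(65) → 123
combine 79, 99 → 178
combine 123, 178 → 301
Huffman total = 79 + 99 + 123 + 178 + 301 = 780 bits.
Saving = 903 − 780 = 123 bits.

123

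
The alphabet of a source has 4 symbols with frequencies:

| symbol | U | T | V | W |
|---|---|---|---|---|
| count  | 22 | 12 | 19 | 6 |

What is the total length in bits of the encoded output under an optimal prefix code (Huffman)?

114

Build the Huffman tree bottom-up:
merge W(6) and T(12): 18
merge 18 and V(19): 37
merge U(22) and 37: 59
Each symbol's bit-cost is frequency × depth; summing gives 114 bits (equivalently 18 + 37 + 59).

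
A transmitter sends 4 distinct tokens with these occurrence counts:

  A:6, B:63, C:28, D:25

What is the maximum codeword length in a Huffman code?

Merge the two lowest-weight nodes at each step:
merge A(6) and D(25): 31
merge C(28) and 31: 59
merge 59 and B(63): 122
Maximum depth reached is 3.

3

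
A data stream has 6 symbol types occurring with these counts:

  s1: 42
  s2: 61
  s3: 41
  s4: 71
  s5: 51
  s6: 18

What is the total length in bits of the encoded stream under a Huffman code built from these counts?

Greedily combine the two least-frequent nodes:
s6(18) + s3(41) → 59
s1(42) + s5(51) → 93
59 + s2(61) → 120
s4(71) + 93 → 164
120 + 164 → 284
Each symbol's bit-cost is frequency × depth; summing gives 720 bits (equivalently 59 + 93 + 120 + 164 + 284).

720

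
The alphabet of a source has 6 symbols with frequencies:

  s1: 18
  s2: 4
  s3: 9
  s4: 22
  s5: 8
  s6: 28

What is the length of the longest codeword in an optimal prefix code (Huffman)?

4

Merge the two lowest-weight nodes at each step:
merge s2(4) and s5(8): 12
merge s3(9) and 12: 21
merge s1(18) and 21: 39
merge s4(22) and s6(28): 50
merge 39 and 50: 89
Maximum depth reached is 4.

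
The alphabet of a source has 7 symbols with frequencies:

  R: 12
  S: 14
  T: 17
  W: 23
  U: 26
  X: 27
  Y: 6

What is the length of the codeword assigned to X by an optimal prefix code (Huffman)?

Huffman merges, smallest pair first:
combine Y(6), R(12) → 18
combine S(14), T(17) → 31
combine 18, W(23) → 41
combine U(26), X(27) → 53
combine 31, 41 → 72
combine 53, 72 → 125
The subtree containing X is merged 2 times, so code length = 2.

2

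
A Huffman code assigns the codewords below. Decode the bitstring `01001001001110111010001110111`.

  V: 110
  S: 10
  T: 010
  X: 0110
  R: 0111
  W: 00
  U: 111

Read left to right; each codeword is recognised as soon as it completes (prefix code):
  010→T | 010→T | 010→T | 0111→R | 0111→R | 010→T | 00→W | 111→U | 0111→R
Decoded message: TTTRRTWUR

TTTRRTWUR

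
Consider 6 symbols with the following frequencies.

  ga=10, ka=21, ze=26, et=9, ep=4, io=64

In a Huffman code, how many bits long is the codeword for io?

Repeatedly merge the two smallest:
merge ep(4) and et(9): 13
merge ga(10) and 13: 23
merge ka(21) and 23: 44
merge ze(26) and 44: 70
merge io(64) and 70: 134
io is merged only at the final step, so code length = 1.

1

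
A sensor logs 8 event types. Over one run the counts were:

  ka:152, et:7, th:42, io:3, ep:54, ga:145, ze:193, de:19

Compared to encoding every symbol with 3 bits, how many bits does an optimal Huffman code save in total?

380

Fixed-length: 3 bits × 615 symbols = 1845 bits.
Huffman merges:
combine io(3), et(7) → 10
combine 10, de(19) → 29
combine 29, th(42) → 71
combine ep(54), 71 → 125
combine 125, ga(145) → 270
combine ka(152), ze(193) → 345
combine 270, 345 → 615
Huffman total = 10 + 29 + 71 + 125 + 270 + 345 + 615 = 1465 bits.
Saving = 1845 − 1465 = 380 bits.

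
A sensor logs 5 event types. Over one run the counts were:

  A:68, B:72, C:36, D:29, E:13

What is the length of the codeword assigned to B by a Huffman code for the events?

Repeatedly merge the two smallest:
merge E(13) and D(29): 42
merge C(36) and 42: 78
merge A(68) and B(72): 140
merge 78 and 140: 218
B's leaf is at depth 2, giving a 2-bit codeword.

2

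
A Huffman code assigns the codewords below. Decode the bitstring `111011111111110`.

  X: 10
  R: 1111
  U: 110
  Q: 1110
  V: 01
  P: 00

QRRU

Read left to right; each codeword is recognised as soon as it completes (prefix code):
  1110→Q | 1111→R | 1111→R | 110→U
Decoded message: QRRU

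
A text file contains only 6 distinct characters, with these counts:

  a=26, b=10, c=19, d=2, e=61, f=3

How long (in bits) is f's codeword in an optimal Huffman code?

Repeatedly merge the two smallest:
merge d(2) and f(3): 5
merge 5 and b(10): 15
merge 15 and c(19): 34
merge a(26) and 34: 60
merge 60 and e(61): 121
f's leaf is at depth 5, giving a 5-bit codeword.

5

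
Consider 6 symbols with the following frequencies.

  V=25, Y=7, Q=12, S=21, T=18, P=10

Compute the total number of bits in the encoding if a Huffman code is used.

232

Build the Huffman tree bottom-up:
combine Y(7), P(10) → 17
combine Q(12), 17 → 29
combine T(18), S(21) → 39
combine V(25), 29 → 54
combine 39, 54 → 93
Total encoded bits = sum of merged weights = 17 + 29 + 39 + 54 + 93 = 232.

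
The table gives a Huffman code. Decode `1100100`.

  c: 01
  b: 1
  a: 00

Read left to right; each codeword is recognised as soon as it completes (prefix code):
  1→b | 1→b | 00→a | 1→b | 00→a
Decoded message: bbaba

bbaba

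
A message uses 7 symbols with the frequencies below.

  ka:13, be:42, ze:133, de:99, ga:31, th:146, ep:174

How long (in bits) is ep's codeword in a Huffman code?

2

Repeatedly merge the two smallest:
combine ka(13), ga(31) → 44
combine be(42), 44 → 86
combine 86, de(99) → 185
combine ze(133), th(146) → 279
combine ep(174), 185 → 359
combine 279, 359 → 638
ep sits 2 levels below the root, so its codeword is 2 bits.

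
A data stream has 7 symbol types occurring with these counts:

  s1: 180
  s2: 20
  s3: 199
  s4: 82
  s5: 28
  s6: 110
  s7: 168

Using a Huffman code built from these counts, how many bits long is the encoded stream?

Build the Huffman tree bottom-up:
combine s2(20), s5(28) → 48
combine 48, s4(82) → 130
combine s6(110), 130 → 240
combine s7(168), s1(180) → 348
combine s3(199), 240 → 439
combine 348, 439 → 787
The encoded length is the sum of every internal node's weight: 48 + 130 + 240 + 348 + 439 + 787 = 1992 bits.

1992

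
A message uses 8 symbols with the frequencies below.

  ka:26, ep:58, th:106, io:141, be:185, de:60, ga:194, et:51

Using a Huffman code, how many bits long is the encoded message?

2279

Build the Huffman tree bottom-up:
ka(26) + et(51) → 77
ep(58) + de(60) → 118
77 + th(106) → 183
118 + io(141) → 259
183 + be(185) → 368
ga(194) + 259 → 453
368 + 453 → 821
The encoded length is the sum of every internal node's weight: 77 + 118 + 183 + 259 + 368 + 453 + 821 = 2279 bits.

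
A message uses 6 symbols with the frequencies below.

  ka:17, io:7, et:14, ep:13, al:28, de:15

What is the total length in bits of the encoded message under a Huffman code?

Greedily combine the two least-frequent nodes:
combine io(7), ep(13) → 20
combine et(14), de(15) → 29
combine ka(17), 20 → 37
combine al(28), 29 → 57
combine 37, 57 → 94
Each symbol's bit-cost is frequency × depth; summing gives 237 bits (equivalently 20 + 29 + 37 + 57 + 94).

237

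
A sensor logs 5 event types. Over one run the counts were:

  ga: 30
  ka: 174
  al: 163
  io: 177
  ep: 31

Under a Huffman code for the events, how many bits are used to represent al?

2

Repeatedly merge the two smallest:
ga(30) + ep(31) → 61
61 + al(163) → 224
ka(174) + io(177) → 351
224 + 351 → 575
al sits 2 levels below the root, so its codeword is 2 bits.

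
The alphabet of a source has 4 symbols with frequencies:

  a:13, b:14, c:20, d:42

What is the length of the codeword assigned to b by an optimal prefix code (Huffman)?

Repeatedly merge the two smallest:
merge a(13) and b(14): 27
merge c(20) and 27: 47
merge d(42) and 47: 89
b's leaf is at depth 3, giving a 3-bit codeword.

3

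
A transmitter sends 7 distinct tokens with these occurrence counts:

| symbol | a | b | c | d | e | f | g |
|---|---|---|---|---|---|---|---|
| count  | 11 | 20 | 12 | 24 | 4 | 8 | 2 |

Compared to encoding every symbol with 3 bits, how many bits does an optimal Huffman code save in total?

38

Fixed-length: 3 bits × 81 symbols = 243 bits.
Huffman merges:
combine g(2), e(4) → 6
combine 6, f(8) → 14
combine a(11), c(12) → 23
combine 14, b(20) → 34
combine 23, d(24) → 47
combine 34, 47 → 81
Huffman total = 6 + 14 + 23 + 34 + 47 + 81 = 205 bits.
Saving = 243 − 205 = 38 bits.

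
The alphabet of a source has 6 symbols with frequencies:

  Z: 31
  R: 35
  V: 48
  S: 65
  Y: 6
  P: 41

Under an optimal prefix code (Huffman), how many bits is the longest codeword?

Merge the two lowest-weight nodes at each step:
merge Y(6) and Z(31): 37
merge R(35) and 37: 72
merge P(41) and V(48): 89
merge S(65) and 72: 137
merge 89 and 137: 226
Maximum depth reached is 4.

4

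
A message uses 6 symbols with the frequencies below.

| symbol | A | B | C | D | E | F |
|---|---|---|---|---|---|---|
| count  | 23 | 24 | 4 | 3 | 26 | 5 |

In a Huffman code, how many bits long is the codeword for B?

Huffman merges, smallest pair first:
combine D(3), C(4) → 7
combine F(5), 7 → 12
combine 12, A(23) → 35
combine B(24), E(26) → 50
combine 35, 50 → 85
B's leaf is at depth 2, giving a 2-bit codeword.

2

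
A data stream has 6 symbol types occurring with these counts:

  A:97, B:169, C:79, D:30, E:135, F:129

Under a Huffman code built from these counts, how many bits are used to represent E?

Build the tree from the bottom:
combine D(30), C(79) → 109
combine A(97), 109 → 206
combine F(129), E(135) → 264
combine B(169), 206 → 375
combine 264, 375 → 639
The subtree containing E is merged 2 times, so code length = 2.

2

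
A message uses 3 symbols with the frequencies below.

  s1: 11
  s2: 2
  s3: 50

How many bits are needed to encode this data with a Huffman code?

76

Build the Huffman tree bottom-up:
merge s2(2) and s1(11): 13
merge 13 and s3(50): 63
Total encoded bits = sum of merged weights = 13 + 63 = 76.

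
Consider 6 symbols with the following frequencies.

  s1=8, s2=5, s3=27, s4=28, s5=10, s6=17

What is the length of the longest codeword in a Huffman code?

4

Merge the two lowest-weight nodes at each step:
combine s2(5), s1(8) → 13
combine s5(10), 13 → 23
combine s6(17), 23 → 40
combine s3(27), s4(28) → 55
combine 40, 55 → 95
Maximum depth reached is 4.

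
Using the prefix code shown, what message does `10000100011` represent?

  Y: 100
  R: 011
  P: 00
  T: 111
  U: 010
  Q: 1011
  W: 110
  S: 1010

YPYR

Read left to right; each codeword is recognised as soon as it completes (prefix code):
  100→Y | 00→P | 100→Y | 011→R
Decoded message: YPYR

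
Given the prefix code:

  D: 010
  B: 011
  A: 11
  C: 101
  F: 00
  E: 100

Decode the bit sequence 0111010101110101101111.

BCDACBBA

Read left to right; each codeword is recognised as soon as it completes (prefix code):
  011→B | 101→C | 010→D | 11→A | 101→C | 011→B | 011→B | 11→A
Decoded message: BCDACBBA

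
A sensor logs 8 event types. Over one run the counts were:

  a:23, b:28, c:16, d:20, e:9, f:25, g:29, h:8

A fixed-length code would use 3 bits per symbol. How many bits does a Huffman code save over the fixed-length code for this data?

12

Fixed-length: 3 bits × 158 symbols = 474 bits.
Huffman merges:
h(8) + e(9) → 17
c(16) + 17 → 33
d(20) + a(23) → 43
f(25) + b(28) → 53
g(29) + 33 → 62
43 + 53 → 96
62 + 96 → 158
Huffman total = 17 + 33 + 43 + 53 + 62 + 96 + 158 = 462 bits.
Saving = 474 − 462 = 12 bits.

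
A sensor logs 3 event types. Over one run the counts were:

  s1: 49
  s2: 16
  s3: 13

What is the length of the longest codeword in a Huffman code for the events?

Merge the two lowest-weight nodes at each step:
s3(13) + s2(16) → 29
29 + s1(49) → 78
Maximum depth reached is 2.

2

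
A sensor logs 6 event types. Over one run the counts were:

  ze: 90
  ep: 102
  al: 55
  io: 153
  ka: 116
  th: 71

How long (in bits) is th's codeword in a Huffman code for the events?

Huffman merges, smallest pair first:
al(55) + th(71) → 126
ze(90) + ep(102) → 192
ka(116) + 126 → 242
io(153) + 192 → 345
242 + 345 → 587
th sits 3 levels below the root, so its codeword is 3 bits.

3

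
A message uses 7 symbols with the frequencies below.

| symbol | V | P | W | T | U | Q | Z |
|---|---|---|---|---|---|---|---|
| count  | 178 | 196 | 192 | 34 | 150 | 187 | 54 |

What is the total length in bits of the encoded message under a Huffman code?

2673

Greedily combine the two least-frequent nodes:
merge T(34) and Z(54): 88
merge 88 and U(150): 238
merge V(178) and Q(187): 365
merge W(192) and P(196): 388
merge 238 and 365: 603
merge 388 and 603: 991
The encoded length is the sum of every internal node's weight: 88 + 238 + 365 + 388 + 603 + 991 = 2673 bits.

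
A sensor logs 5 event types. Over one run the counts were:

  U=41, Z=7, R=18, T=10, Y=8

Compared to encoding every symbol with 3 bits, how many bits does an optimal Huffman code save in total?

85

Fixed-length: 3 bits × 84 symbols = 252 bits.
Huffman merges:
Z(7) + Y(8) → 15
T(10) + 15 → 25
R(18) + 25 → 43
U(41) + 43 → 84
Huffman total = 15 + 25 + 43 + 84 = 167 bits.
Saving = 252 − 167 = 85 bits.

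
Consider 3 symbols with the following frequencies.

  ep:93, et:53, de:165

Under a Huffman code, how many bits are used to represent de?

1

Huffman merges, smallest pair first:
merge et(53) and ep(93): 146
merge 146 and de(165): 311
de sits one level below the root: a 1-bit codeword.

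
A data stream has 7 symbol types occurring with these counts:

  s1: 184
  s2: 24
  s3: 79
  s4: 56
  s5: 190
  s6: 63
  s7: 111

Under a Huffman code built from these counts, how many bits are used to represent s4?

Build the tree from the bottom:
combine s2(24), s4(56) → 80
combine s6(63), s3(79) → 142
combine 80, s7(111) → 191
combine 142, s1(184) → 326
combine s5(190), 191 → 381
combine 326, 381 → 707
s4's leaf is at depth 4, giving a 4-bit codeword.

4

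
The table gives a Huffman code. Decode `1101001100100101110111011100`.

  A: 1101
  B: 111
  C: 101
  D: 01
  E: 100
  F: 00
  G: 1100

AFGECAAG

Read left to right; each codeword is recognised as soon as it completes (prefix code):
  1101→A | 00→F | 1100→G | 100→E | 101→C | 1101→A | 1101→A | 1100→G
Decoded message: AFGECAAG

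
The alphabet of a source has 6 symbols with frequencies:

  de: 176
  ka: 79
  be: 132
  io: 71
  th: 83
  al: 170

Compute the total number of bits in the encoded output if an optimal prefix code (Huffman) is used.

Build the Huffman tree bottom-up:
merge io(71) and ka(79): 150
merge th(83) and be(132): 215
merge 150 and al(170): 320
merge de(176) and 215: 391
merge 320 and 391: 711
The encoded length is the sum of every internal node's weight: 150 + 215 + 320 + 391 + 711 = 1787 bits.

1787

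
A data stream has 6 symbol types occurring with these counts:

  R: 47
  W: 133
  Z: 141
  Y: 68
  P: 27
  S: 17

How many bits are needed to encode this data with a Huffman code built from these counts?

Greedily combine the two least-frequent nodes:
S(17) + P(27) → 44
44 + R(47) → 91
Y(68) + 91 → 159
W(133) + Z(141) → 274
159 + 274 → 433
Each symbol's bit-cost is frequency × depth; summing gives 1001 bits (equivalently 44 + 91 + 159 + 274 + 433).

1001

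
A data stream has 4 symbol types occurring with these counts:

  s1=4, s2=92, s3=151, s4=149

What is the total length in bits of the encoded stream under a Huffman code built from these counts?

737

Build the Huffman tree bottom-up:
merge s1(4) and s2(92): 96
merge 96 and s4(149): 245
merge s3(151) and 245: 396
Each symbol's bit-cost is frequency × depth; summing gives 737 bits (equivalently 96 + 245 + 396).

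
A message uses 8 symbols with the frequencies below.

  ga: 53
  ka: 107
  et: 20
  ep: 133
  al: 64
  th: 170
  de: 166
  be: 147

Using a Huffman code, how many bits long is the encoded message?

2454

Greedily combine the two least-frequent nodes:
et(20) + ga(53) → 73
al(64) + 73 → 137
ka(107) + ep(133) → 240
137 + be(147) → 284
de(166) + th(170) → 336
240 + 284 → 524
336 + 524 → 860
Total encoded bits = sum of merged weights = 73 + 137 + 240 + 284 + 336 + 524 + 860 = 2454.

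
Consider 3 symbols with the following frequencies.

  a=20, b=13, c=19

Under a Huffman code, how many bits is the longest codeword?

2

Merge the two lowest-weight nodes at each step:
merge b(13) and c(19): 32
merge a(20) and 32: 52
Maximum depth reached is 2.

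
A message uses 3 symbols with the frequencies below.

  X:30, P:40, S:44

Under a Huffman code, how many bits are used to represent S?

1

Huffman merges, smallest pair first:
merge X(30) and P(40): 70
merge S(44) and 70: 114
S is merged only at the final step, so code length = 1.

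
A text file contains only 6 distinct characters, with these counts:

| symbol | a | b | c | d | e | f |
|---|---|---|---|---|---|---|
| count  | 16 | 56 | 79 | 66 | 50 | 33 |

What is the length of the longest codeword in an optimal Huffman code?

4

Merge the two lowest-weight nodes at each step:
merge a(16) and f(33): 49
merge 49 and e(50): 99
merge b(56) and d(66): 122
merge c(79) and 99: 178
merge 122 and 178: 300
The first pair merged (a, f) ends up deepest, at depth 4.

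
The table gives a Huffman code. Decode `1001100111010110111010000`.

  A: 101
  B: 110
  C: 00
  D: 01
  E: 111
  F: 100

FBDBAABFC

Read left to right; each codeword is recognised as soon as it completes (prefix code):
  100→F | 110→B | 01→D | 110→B | 101→A | 101→A | 110→B | 100→F | 00→C
Decoded message: FBDBAABFC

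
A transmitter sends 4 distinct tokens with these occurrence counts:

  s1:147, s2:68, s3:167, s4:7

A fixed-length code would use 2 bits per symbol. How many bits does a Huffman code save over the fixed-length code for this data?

92

Fixed-length: 2 bits × 389 symbols = 778 bits.
Huffman merges:
s4(7) + s2(68) → 75
75 + s1(147) → 222
s3(167) + 222 → 389
Huffman total = 75 + 222 + 389 = 686 bits.
Saving = 778 − 686 = 92 bits.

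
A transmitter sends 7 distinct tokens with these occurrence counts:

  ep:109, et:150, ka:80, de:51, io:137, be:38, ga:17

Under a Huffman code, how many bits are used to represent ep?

Repeatedly merge the two smallest:
merge ga(17) and be(38): 55
merge de(51) and 55: 106
merge ka(80) and 106: 186
merge ep(109) and io(137): 246
merge et(150) and 186: 336
merge 246 and 336: 582
ep's leaf is at depth 2, giving a 2-bit codeword.

2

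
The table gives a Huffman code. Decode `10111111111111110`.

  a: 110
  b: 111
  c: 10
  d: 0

Read left to right; each codeword is recognised as soon as it completes (prefix code):
  10→c | 111→b | 111→b | 111→b | 111→b | 110→a
Decoded message: cbbbba

cbbbba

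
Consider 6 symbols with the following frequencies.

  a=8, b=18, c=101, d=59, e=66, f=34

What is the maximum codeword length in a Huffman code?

4

Merge the two lowest-weight nodes at each step:
a(8) + b(18) → 26
26 + f(34) → 60
d(59) + 60 → 119
e(66) + c(101) → 167
119 + 167 → 286
The first pair merged (a, b) ends up deepest, at depth 4.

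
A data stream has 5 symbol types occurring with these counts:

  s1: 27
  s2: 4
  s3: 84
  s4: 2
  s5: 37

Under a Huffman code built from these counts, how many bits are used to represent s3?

Repeatedly merge the two smallest:
merge s4(2) and s2(4): 6
merge 6 and s1(27): 33
merge 33 and s5(37): 70
merge 70 and s3(84): 154
s3 is a child of the root — depth 1, so its codeword is a single bit.

1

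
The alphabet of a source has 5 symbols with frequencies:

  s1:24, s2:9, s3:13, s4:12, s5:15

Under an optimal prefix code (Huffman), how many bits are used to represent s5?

Build the tree from the bottom:
merge s2(9) and s4(12): 21
merge s3(13) and s5(15): 28
merge 21 and s1(24): 45
merge 28 and 45: 73
s5 sits 2 levels below the root, so its codeword is 2 bits.

2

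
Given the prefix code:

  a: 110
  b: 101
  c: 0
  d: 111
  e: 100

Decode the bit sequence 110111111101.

Read left to right; each codeword is recognised as soon as it completes (prefix code):
  110→a | 111→d | 111→d | 101→b
Decoded message: addb

addb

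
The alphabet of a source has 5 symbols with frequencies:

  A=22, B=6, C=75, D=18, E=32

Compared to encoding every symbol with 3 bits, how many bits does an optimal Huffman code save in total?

Fixed-length: 3 bits × 153 symbols = 459 bits.
Huffman merges:
combine B(6), D(18) → 24
combine A(22), 24 → 46
combine E(32), 46 → 78
combine C(75), 78 → 153
Huffman total = 24 + 46 + 78 + 153 = 301 bits.
Saving = 459 − 301 = 158 bits.

158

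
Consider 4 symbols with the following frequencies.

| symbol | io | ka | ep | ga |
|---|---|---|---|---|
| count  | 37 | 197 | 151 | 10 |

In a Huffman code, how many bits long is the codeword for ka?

Huffman merges, smallest pair first:
combine ga(10), io(37) → 47
combine 47, ep(151) → 198
combine ka(197), 198 → 395
ka is a child of the root — depth 1, so its codeword is a single bit.

1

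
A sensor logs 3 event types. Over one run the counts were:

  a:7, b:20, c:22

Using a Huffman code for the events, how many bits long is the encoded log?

Greedily combine the two least-frequent nodes:
merge a(7) and b(20): 27
merge c(22) and 27: 49
Each symbol's bit-cost is frequency × depth; summing gives 76 bits (equivalently 27 + 49).

76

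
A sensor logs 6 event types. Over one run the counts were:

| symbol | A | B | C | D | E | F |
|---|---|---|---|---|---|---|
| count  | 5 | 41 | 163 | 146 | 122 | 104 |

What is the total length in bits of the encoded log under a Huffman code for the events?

Greedily combine the two least-frequent nodes:
merge A(5) and B(41): 46
merge 46 and F(104): 150
merge E(122) and D(146): 268
merge 150 and C(163): 313
merge 268 and 313: 581
Each symbol's bit-cost is frequency × depth; summing gives 1358 bits (equivalently 46 + 150 + 268 + 313 + 581).

1358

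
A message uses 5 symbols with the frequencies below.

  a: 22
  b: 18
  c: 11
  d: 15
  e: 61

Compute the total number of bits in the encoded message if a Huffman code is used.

259

Merge the two smallest weights repeatedly:
combine c(11), d(15) → 26
combine b(18), a(22) → 40
combine 26, 40 → 66
combine e(61), 66 → 127
Total encoded bits = sum of merged weights = 26 + 40 + 66 + 127 = 259.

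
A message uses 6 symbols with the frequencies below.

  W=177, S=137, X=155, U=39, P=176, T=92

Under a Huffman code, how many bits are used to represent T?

Repeatedly merge the two smallest:
merge U(39) and T(92): 131
merge 131 and S(137): 268
merge X(155) and P(176): 331
merge W(177) and 268: 445
merge 331 and 445: 776
T's leaf is at depth 4, giving a 4-bit codeword.

4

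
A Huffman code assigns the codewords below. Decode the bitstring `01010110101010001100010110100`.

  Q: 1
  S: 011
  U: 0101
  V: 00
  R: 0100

Read left to right; each codeword is recognised as soon as it completes (prefix code):
  0101→U | 011→S | 0101→U | 0100→R | 011→S | 00→V | 0101→U | 1→Q | 0100→R
Decoded message: USURSVUQR

USURSVUQR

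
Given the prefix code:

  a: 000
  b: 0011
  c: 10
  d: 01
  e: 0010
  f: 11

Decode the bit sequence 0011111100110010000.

bffbea

Read left to right; each codeword is recognised as soon as it completes (prefix code):
  0011→b | 11→f | 11→f | 0011→b | 0010→e | 000→a
Decoded message: bffbea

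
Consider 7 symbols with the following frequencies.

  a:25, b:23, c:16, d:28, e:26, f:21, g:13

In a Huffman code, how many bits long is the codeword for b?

3

Repeatedly merge the two smallest:
merge g(13) and c(16): 29
merge f(21) and b(23): 44
merge a(25) and e(26): 51
merge d(28) and 29: 57
merge 44 and 51: 95
merge 57 and 95: 152
The subtree containing b is merged 3 times, so code length = 3.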